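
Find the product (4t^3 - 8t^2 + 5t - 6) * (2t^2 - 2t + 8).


Distribute each term of the first polynomial:
  (4t^3)(2t^2 - 2t + 8) = 8t^5 - 8t^4 + 32t^3
  (-8t^2)(2t^2 - 2t + 8) = -16t^4 + 16t^3 - 64t^2
  (5t)(2t^2 - 2t + 8) = 10t^3 - 10t^2 + 40t
  (-6)(2t^2 - 2t + 8) = -12t^2 + 12t - 48
Sum: 8t^5 - 24t^4 + 58t^3 - 86t^2 + 52t - 48


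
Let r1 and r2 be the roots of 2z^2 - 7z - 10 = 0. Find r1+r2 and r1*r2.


For az^2+bz+c=0: sum = -b/a, product = c/a.
a=2, b=-7, c=-10
Sum = -(-7)/2 = 7/2
Product = (-10)/2 = -5


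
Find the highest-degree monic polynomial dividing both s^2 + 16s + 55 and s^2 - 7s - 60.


Factor each:
  s^2 + 16s + 55 = (s + 5)(s + 11)
  s^2 - 7s - 60 = (s + 5)(s - 12)
Common monic factor: s + 5


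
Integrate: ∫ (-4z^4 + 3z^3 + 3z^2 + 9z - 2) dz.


Reverse power rule on each term:
  ∫ -4z^4 dz = -(4/5)z^5
  ∫ 3z^3 dz = (3/4)z^4
  ∫ 3z^2 dz = z^3
  ∫ 9z dz = (9/2)z^2
  ∫ -2 dz = -2z
F(z) = -(4/5)z^5 + (3/4)z^4 + z^3 + (9/2)z^2 - 2z + C


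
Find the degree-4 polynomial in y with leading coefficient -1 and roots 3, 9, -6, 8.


p(y) = -(y - 3)(y - 9)(y + 6)(y - 8)
Expand: -y^4 + 14y^3 - 3y^2 - 522y + 1296


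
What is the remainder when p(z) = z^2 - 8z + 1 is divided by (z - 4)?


By the Remainder Theorem, the remainder equals p(4):
  1*(4)^2 = 16
  -8*(4)^1 = -32
  constant: 1
Sum: 16 - 32 + 1 = -15


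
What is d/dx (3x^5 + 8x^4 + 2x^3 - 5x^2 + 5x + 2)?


Apply the power rule term by term:
  d/dx(3x^5) = 15x^4
  d/dx(8x^4) = 32x^3
  d/dx(2x^3) = 6x^2
  d/dx(-5x^2) = -10x
  d/dx(5x) = 5
  d/dx(2) = 0
p'(x) = 15x^4 + 32x^3 + 6x^2 - 10x + 5


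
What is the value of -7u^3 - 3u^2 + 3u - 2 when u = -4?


Using direct substitution:
  -7 * (-4)^3 = 448
  -3 * (-4)^2 = -48
  3 * (-4)^1 = -12
  constant: -2
Sum = 448 - 48 - 12 - 2 = 386


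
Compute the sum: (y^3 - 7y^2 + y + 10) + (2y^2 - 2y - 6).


Align terms by degree and add:
  y^3 - 7y^2 + y + 10
+ 2y^2 - 2y - 6
= y^3 - 5y^2 - y + 4


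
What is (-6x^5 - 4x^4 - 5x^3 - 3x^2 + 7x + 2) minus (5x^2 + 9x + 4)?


Distribute the minus sign:
  (-6x^5 - 4x^4 - 5x^3 - 3x^2 + 7x + 2)
- (5x^2 + 9x + 4)
Negate second polynomial: -5x^2 - 9x - 4
Add: -6x^5 - 4x^4 - 5x^3 - 8x^2 - 2x - 2


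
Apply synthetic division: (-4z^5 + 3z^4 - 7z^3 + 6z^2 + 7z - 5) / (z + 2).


Synthetic division with c = -2. Coefficients: -4, 3, -7, 6, 7, -5
Bring down -4.
  -4 * -2 = 8; 8 + 3 = 11
  11 * -2 = -22; -22 - 7 = -29
  -29 * -2 = 58; 58 + 6 = 64
  64 * -2 = -128; -128 + 7 = -121
  -121 * -2 = 242; 242 - 5 = 237
Quotient: -4z^4 + 11z^3 - 29z^2 + 64z - 121, Remainder: 237


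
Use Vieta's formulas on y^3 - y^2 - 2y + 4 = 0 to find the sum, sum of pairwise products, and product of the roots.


Monic cubic y^3+by^2+cy+d=0: sum=-b, pairwise sum=c, product=-d.
b=-1, c=-2, d=4
r1+r2+r3 = 1
r1r2+r1r3+r2r3 = -2
r1r2r3 = -4


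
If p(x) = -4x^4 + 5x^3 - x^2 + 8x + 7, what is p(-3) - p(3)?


p(-3) = -485
p(3) = -167
p(-3) - p(3) = -485 + 167 = -318


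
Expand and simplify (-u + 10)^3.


Expand (-u + 10)^3 by repeated multiplication:
  (-u + 10)^2 = u^2 - 20u + 100
= -u^3 + 30u^2 - 300u + 1000


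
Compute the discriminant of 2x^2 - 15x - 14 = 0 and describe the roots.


D = b^2 - 4ac = (-15)^2 - 4(2)(-14) = 225 + 112 = 337
Since D > 0: two distinct irrational roots


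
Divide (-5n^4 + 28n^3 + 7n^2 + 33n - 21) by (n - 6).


(-5n^4 + 28n^3 + 7n^2 + 33n - 21) / (n - 6)
Step 1: -5n^3 * (n - 6) = -5n^4 + 30n^3; subtract.
Step 2: -2n^2 * (n - 6) = -2n^3 + 12n^2; subtract.
Step 3: -5n * (n - 6) = -5n^2 + 30n; subtract.
Step 4: 3 * (n - 6) = 3n - 18; subtract.
Quotient: -5n^3 - 2n^2 - 5n + 3, Remainder: -3


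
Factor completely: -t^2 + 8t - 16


Roots satisfy r1 + r2 = -b/a = 8 and r1*r2 = c/a = 16.
So r1 = 4, r2 = 4.
-t^2 + 8t - 16 = -(t - r1)(t - r2) = -(t - 4)(t - 4)


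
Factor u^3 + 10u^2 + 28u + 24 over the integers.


Try integer roots (divisors of 24). u=-6: p(-6)=0.
Divide out (u + 6): quotient is u^2 + 4u + 4.
Factor the quadratic: (u + 2)(u + 2)
Result: (u + 6)(u + 2)(u + 2)


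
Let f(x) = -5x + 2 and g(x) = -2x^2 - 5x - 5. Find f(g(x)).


Substitute g(x) into f:
f(g(x)) = -5*(-2x^2 - 5x - 5) + 2
Expand and combine: 10x^2 + 25x + 27


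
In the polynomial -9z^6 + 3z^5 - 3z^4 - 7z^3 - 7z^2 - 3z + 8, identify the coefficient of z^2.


Read off the coefficient of z^2: -7


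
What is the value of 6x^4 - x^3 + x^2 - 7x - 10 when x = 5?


Using direct substitution:
  6 * (5)^4 = 3750
  -1 * (5)^3 = -125
  1 * (5)^2 = 25
  -7 * (5)^1 = -35
  constant: -10
Sum = 3750 - 125 + 25 - 35 - 10 = 3605


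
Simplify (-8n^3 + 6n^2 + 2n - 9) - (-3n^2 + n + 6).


Distribute the minus sign:
  (-8n^3 + 6n^2 + 2n - 9)
- (-3n^2 + n + 6)
Negate second polynomial: 3n^2 - n - 6
Add: -8n^3 + 9n^2 + n - 15


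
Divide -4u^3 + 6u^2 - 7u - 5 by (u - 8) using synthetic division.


Synthetic division with c = 8. Coefficients: -4, 6, -7, -5
Bring down -4.
  -4 * 8 = -32; -32 + 6 = -26
  -26 * 8 = -208; -208 - 7 = -215
  -215 * 8 = -1720; -1720 - 5 = -1725
Quotient: -4u^2 - 26u - 215, Remainder: -1725


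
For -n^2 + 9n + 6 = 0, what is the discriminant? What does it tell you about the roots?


D = b^2 - 4ac = (9)^2 - 4(-1)(6) = 81 + 24 = 105
Since D > 0: two distinct irrational roots


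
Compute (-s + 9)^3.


Expand (-s + 9)^3 by repeated multiplication:
  (-s + 9)^2 = s^2 - 18s + 81
= -s^3 + 27s^2 - 243s + 729


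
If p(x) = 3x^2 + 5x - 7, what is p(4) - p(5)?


p(4) = 61
p(5) = 93
p(4) - p(5) = 61 - 93 = -32


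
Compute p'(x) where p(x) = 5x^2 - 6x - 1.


Apply the power rule term by term:
  d/dx(5x^2) = 10x
  d/dx(-6x) = -6
  d/dx(-1) = 0
p'(x) = 10x - 6


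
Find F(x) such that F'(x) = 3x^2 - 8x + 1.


Reverse power rule on each term:
  ∫ 3x^2 dx = x^3
  ∫ -8x dx = -4x^2
  ∫ 1 dx = x
F(x) = x^3 - 4x^2 + x + C


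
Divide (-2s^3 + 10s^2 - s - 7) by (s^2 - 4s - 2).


(-2s^3 + 10s^2 - s - 7) / (s^2 - 4s - 2)
Step 1: -2s * (s^2 - 4s - 2) = -2s^3 + 8s^2 + 4s; subtract.
Step 2: 2 * (s^2 - 4s - 2) = 2s^2 - 8s - 4; subtract.
Quotient: -2s + 2, Remainder: 3s - 3


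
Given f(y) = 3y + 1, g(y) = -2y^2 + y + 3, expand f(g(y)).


Substitute g(y) into f:
f(g(y)) = 3*(-2y^2 + y + 3) + 1
Expand and combine: -6y^2 + 3y + 10


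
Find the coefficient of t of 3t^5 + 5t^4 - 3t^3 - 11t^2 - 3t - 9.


Read off the coefficient of t: -3


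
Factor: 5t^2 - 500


Roots satisfy r1 + r2 = -b/a = 0 and r1*r2 = c/a = -100.
So r1 = -10, r2 = 10.
5t^2 - 500 = 5(t - r1)(t - r2) = 5(t + 10)(t - 10)


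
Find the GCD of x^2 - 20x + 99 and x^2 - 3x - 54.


Factor each:
  x^2 - 20x + 99 = (x - 9)(x - 11)
  x^2 - 3x - 54 = (x - 9)(x + 6)
Common monic factor: x - 9


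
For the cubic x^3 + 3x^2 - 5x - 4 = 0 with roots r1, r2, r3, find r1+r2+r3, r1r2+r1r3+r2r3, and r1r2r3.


Monic cubic x^3+bx^2+cx+d=0: sum=-b, pairwise sum=c, product=-d.
b=3, c=-5, d=-4
r1+r2+r3 = -3
r1r2+r1r3+r2r3 = -5
r1r2r3 = 4


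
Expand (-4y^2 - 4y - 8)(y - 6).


Distribute each term of the first polynomial:
  (-4y^2)(y - 6) = -4y^3 + 24y^2
  (-4y)(y - 6) = -4y^2 + 24y
  (-8)(y - 6) = -8y + 48
Sum: -4y^3 + 20y^2 + 16y + 48


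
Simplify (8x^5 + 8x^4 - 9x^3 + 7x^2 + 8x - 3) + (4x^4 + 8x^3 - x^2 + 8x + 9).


Align terms by degree and add:
  8x^5 + 8x^4 - 9x^3 + 7x^2 + 8x - 3
+ 4x^4 + 8x^3 - x^2 + 8x + 9
= 8x^5 + 12x^4 - x^3 + 6x^2 + 16x + 6


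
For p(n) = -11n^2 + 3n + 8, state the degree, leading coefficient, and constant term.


Highest power of n is 2, with coefficient -11. Constant term is 8.
Degree = 2, leading coefficient = -11, constant term = 8


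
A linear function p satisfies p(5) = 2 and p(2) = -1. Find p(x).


p(x) = mx + b. Using p(5)=2, p(2)=-1:
m = (2 + 1)/(5 - 2) = 3/3 = 1
b = 2 - m*(5) = 2 - 5 = -3
p(x) = x - 3


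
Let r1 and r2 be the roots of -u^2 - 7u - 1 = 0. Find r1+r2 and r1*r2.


For au^2+bu+c=0: sum = -b/a, product = c/a.
a=-1, b=-7, c=-1
Sum = -(-7)/-1 = -7
Product = (-1)/-1 = 1


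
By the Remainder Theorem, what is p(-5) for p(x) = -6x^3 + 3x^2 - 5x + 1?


By the Remainder Theorem, the remainder equals p(-5):
  -6*(-5)^3 = 750
  3*(-5)^2 = 75
  -5*(-5)^1 = 25
  constant: 1
Sum: 750 + 75 + 25 + 1 = 851


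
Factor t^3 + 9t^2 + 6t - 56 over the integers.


Try integer roots (divisors of -56). t=2: p(2)=0.
Divide out (t - 2): quotient is t^2 + 11t + 28.
Factor the quadratic: (t + 7)(t + 4)
Result: (t - 2)(t + 7)(t + 4)


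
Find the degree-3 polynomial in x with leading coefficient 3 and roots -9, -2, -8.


p(x) = 3(x + 9)(x + 2)(x + 8)
Expand: 3x^3 + 57x^2 + 318x + 432


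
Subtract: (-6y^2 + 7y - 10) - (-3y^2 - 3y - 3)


Distribute the minus sign:
  (-6y^2 + 7y - 10)
- (-3y^2 - 3y - 3)
Negate second polynomial: 3y^2 + 3y + 3
Add: -3y^2 + 10y - 7


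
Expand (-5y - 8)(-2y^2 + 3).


Distribute each term of the first polynomial:
  (-5y)(-2y^2 + 3) = 10y^3 - 15y
  (-8)(-2y^2 + 3) = 16y^2 - 24
Sum: 10y^3 + 16y^2 - 15y - 24


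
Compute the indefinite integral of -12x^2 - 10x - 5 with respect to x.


Reverse power rule on each term:
  ∫ -12x^2 dx = -4x^3
  ∫ -10x dx = -5x^2
  ∫ -5 dx = -5x
F(x) = -4x^3 - 5x^2 - 5x + C


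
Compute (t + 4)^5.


Expand (t + 4)^5 by repeated multiplication:
  (t + 4)^2 = t^2 + 8t + 16
  (t + 4)^3 = t^3 + 12t^2 + 48t + 64
  (t + 4)^4 = t^4 + 16t^3 + 96t^2 + 256t + 256
= t^5 + 20t^4 + 160t^3 + 640t^2 + 1280t + 1024


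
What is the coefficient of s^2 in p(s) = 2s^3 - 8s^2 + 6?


Read off the coefficient of s^2: -8


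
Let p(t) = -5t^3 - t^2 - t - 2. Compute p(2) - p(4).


p(2) = -48
p(4) = -342
p(2) - p(4) = -48 + 342 = 294


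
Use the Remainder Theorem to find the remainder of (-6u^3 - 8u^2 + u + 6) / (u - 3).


By the Remainder Theorem, the remainder equals p(3):
  -6*(3)^3 = -162
  -8*(3)^2 = -72
  1*(3)^1 = 3
  constant: 6
Sum: -162 - 72 + 3 + 6 = -225


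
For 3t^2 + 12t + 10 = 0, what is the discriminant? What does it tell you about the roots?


D = b^2 - 4ac = (12)^2 - 4(3)(10) = 144 - 120 = 24
Since D > 0: two distinct irrational roots


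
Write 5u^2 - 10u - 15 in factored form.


Roots satisfy r1 + r2 = -b/a = 2 and r1*r2 = c/a = -3.
So r1 = 3, r2 = -1.
5u^2 - 10u - 15 = 5(u - r1)(u - r2) = 5(u - 3)(u + 1)


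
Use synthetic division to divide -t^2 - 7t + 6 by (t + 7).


Synthetic division with c = -7. Coefficients: -1, -7, 6
Bring down -1.
  -1 * -7 = 7; 7 - 7 = 0
  0 * -7 = 0; 0 + 6 = 6
Quotient: -t, Remainder: 6


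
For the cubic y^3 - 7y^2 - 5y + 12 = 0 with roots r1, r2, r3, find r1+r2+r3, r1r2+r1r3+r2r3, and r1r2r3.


Monic cubic y^3+by^2+cy+d=0: sum=-b, pairwise sum=c, product=-d.
b=-7, c=-5, d=12
r1+r2+r3 = 7
r1r2+r1r3+r2r3 = -5
r1r2r3 = -12


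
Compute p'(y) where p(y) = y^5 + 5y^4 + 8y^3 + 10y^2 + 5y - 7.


Apply the power rule term by term:
  d/dy(y^5) = 5y^4
  d/dy(5y^4) = 20y^3
  d/dy(8y^3) = 24y^2
  d/dy(10y^2) = 20y
  d/dy(5y) = 5
  d/dy(-7) = 0
p'(y) = 5y^4 + 20y^3 + 24y^2 + 20y + 5


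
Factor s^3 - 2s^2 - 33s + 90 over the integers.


Try integer roots (divisors of 90). s=5: p(5)=0.
Divide out (s - 5): quotient is s^2 + 3s - 18.
Factor the quadratic: (s + 6)(s - 3)
Result: (s - 5)(s + 6)(s - 3)


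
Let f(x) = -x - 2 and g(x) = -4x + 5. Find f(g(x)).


Substitute g(x) into f:
f(g(x)) = -1*(-4x + 5) + (-2)
Expand and combine: 4x - 7


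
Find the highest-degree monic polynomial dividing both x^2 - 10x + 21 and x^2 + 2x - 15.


Factor each:
  x^2 - 10x + 21 = (x - 3)(x - 7)
  x^2 + 2x - 15 = (x - 3)(x + 5)
Common monic factor: x - 3


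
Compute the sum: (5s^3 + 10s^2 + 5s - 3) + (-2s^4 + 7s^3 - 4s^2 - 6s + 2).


Align terms by degree and add:
  5s^3 + 10s^2 + 5s - 3
  -2s^4 + 7s^3 - 4s^2 - 6s + 2
= -2s^4 + 12s^3 + 6s^2 - s - 1


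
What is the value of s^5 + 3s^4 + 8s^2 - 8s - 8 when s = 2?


Using direct substitution:
  1 * (2)^5 = 32
  3 * (2)^4 = 48
  0 * (2)^3 = 0
  8 * (2)^2 = 32
  -8 * (2)^1 = -16
  constant: -8
Sum = 32 + 48 + 0 + 32 - 16 - 8 = 88


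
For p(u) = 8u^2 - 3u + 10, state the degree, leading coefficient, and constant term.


Highest power of u is 2, with coefficient 8. Constant term is 10.
Degree = 2, leading coefficient = 8, constant term = 10


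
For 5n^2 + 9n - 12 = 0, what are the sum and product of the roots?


For an^2+bn+c=0: sum = -b/a, product = c/a.
a=5, b=9, c=-12
Sum = -(9)/5 = -9/5
Product = (-12)/5 = -12/5


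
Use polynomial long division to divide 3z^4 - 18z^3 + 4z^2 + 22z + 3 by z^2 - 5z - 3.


(3z^4 - 18z^3 + 4z^2 + 22z + 3) / (z^2 - 5z - 3)
Step 1: 3z^2 * (z^2 - 5z - 3) = 3z^4 - 15z^3 - 9z^2; subtract.
Step 2: -3z * (z^2 - 5z - 3) = -3z^3 + 15z^2 + 9z; subtract.
Step 3: -2 * (z^2 - 5z - 3) = -2z^2 + 10z + 6; subtract.
Quotient: 3z^2 - 3z - 2, Remainder: 3z - 3


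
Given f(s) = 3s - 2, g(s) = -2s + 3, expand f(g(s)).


Substitute g(s) into f:
f(g(s)) = 3*(-2s + 3) + (-2)
Expand and combine: -6s + 7


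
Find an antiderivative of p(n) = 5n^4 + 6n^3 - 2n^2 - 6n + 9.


Reverse power rule on each term:
  ∫ 5n^4 dn = n^5
  ∫ 6n^3 dn = (3/2)n^4
  ∫ -2n^2 dn = -(2/3)n^3
  ∫ -6n dn = -3n^2
  ∫ 9 dn = 9n
F(n) = n^5 + (3/2)n^4 - (2/3)n^3 - 3n^2 + 9n + C


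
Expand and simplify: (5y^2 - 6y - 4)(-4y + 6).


Distribute each term of the first polynomial:
  (5y^2)(-4y + 6) = -20y^3 + 30y^2
  (-6y)(-4y + 6) = 24y^2 - 36y
  (-4)(-4y + 6) = 16y - 24
Sum: -20y^3 + 54y^2 - 20y - 24


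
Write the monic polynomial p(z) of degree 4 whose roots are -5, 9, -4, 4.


p(z) = (z + 5)(z - 9)(z + 4)(z - 4)
Expand: z^4 - 4z^3 - 61z^2 + 64z + 720


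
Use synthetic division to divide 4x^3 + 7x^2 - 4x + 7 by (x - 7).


Synthetic division with c = 7. Coefficients: 4, 7, -4, 7
Bring down 4.
  4 * 7 = 28; 28 + 7 = 35
  35 * 7 = 245; 245 - 4 = 241
  241 * 7 = 1687; 1687 + 7 = 1694
Quotient: 4x^2 + 35x + 241, Remainder: 1694


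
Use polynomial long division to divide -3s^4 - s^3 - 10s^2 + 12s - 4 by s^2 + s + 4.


(-3s^4 - s^3 - 10s^2 + 12s - 4) / (s^2 + s + 4)
Step 1: -3s^2 * (s^2 + s + 4) = -3s^4 - 3s^3 - 12s^2; subtract.
Step 2: 2s * (s^2 + s + 4) = 2s^3 + 2s^2 + 8s; subtract.
Step 3: 0 * (s^2 + s + 4) = 0; subtract.
Quotient: -3s^2 + 2s, Remainder: 4s - 4


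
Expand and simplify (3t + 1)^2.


Expand (3t + 1)^2 by repeated multiplication:
= 9t^2 + 6t + 1


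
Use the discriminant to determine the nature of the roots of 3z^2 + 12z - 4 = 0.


D = b^2 - 4ac = (12)^2 - 4(3)(-4) = 144 + 48 = 192
Since D > 0: two distinct irrational roots


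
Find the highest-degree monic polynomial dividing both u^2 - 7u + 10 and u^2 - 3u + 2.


Factor each:
  u^2 - 7u + 10 = (u - 2)(u - 5)
  u^2 - 3u + 2 = (u - 2)(u - 1)
Common monic factor: u - 2


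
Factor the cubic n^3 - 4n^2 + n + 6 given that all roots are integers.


Try integer roots (divisors of 6). n=3: p(3)=0.
Divide out (n - 3): quotient is n^2 - n - 2.
Factor the quadratic: (n - 2)(n + 1)
Result: (n - 3)(n - 2)(n + 1)


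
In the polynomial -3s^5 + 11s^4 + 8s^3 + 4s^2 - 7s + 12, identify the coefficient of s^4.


Read off the coefficient of s^4: 11


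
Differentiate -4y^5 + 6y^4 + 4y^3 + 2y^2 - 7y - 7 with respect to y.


Apply the power rule term by term:
  d/dy(-4y^5) = -20y^4
  d/dy(6y^4) = 24y^3
  d/dy(4y^3) = 12y^2
  d/dy(2y^2) = 4y
  d/dy(-7y) = -7
  d/dy(-7) = 0
p'(y) = -20y^4 + 24y^3 + 12y^2 + 4y - 7


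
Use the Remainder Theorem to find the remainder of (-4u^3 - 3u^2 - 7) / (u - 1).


By the Remainder Theorem, the remainder equals p(1):
  -4*(1)^3 = -4
  -3*(1)^2 = -3
  0*(1)^1 = 0
  constant: -7
Sum: -4 - 3 + 0 - 7 = -14


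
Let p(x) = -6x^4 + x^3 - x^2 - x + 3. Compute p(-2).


Using direct substitution:
  -6 * (-2)^4 = -96
  1 * (-2)^3 = -8
  -1 * (-2)^2 = -4
  -1 * (-2)^1 = 2
  constant: 3
Sum = -96 - 8 - 4 + 2 + 3 = -103


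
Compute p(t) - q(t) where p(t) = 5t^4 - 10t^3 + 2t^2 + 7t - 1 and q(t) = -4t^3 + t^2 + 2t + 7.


Distribute the minus sign:
  (5t^4 - 10t^3 + 2t^2 + 7t - 1)
- (-4t^3 + t^2 + 2t + 7)
Negate second polynomial: 4t^3 - t^2 - 2t - 7
Add: 5t^4 - 6t^3 + t^2 + 5t - 8


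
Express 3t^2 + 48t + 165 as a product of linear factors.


Roots satisfy r1 + r2 = -b/a = -16 and r1*r2 = c/a = 55.
So r1 = -5, r2 = -11.
3t^2 + 48t + 165 = 3(t - r1)(t - r2) = 3(t + 5)(t + 11)


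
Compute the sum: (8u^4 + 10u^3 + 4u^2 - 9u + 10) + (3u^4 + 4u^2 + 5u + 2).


Align terms by degree and add:
  8u^4 + 10u^3 + 4u^2 - 9u + 10
+ 3u^4 + 4u^2 + 5u + 2
= 11u^4 + 10u^3 + 8u^2 - 4u + 12


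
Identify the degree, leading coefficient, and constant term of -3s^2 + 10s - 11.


Highest power of s is 2, with coefficient -3. Constant term is -11.
Degree = 2, leading coefficient = -3, constant term = -11


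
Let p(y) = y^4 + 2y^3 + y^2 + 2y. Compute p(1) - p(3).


p(1) = 6
p(3) = 150
p(1) - p(3) = 6 - 150 = -144


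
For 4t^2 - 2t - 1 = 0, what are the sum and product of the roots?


For at^2+bt+c=0: sum = -b/a, product = c/a.
a=4, b=-2, c=-1
Sum = -(-2)/4 = 1/2
Product = (-1)/4 = -1/4


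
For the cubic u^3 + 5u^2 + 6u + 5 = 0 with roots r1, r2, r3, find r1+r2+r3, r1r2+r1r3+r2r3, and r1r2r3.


Monic cubic u^3+bu^2+cu+d=0: sum=-b, pairwise sum=c, product=-d.
b=5, c=6, d=5
r1+r2+r3 = -5
r1r2+r1r3+r2r3 = 6
r1r2r3 = -5


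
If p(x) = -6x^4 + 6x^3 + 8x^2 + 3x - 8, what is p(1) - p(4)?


p(1) = 3
p(4) = -1020
p(1) - p(4) = 3 + 1020 = 1023


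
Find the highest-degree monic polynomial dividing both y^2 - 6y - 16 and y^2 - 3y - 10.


Factor each:
  y^2 - 6y - 16 = (y + 2)(y - 8)
  y^2 - 3y - 10 = (y + 2)(y - 5)
Common monic factor: y + 2


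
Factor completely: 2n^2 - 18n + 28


Roots satisfy r1 + r2 = -b/a = 9 and r1*r2 = c/a = 14.
So r1 = 7, r2 = 2.
2n^2 - 18n + 28 = 2(n - r1)(n - r2) = 2(n - 7)(n - 2)


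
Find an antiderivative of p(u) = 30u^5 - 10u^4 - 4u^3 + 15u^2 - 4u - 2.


Reverse power rule on each term:
  ∫ 30u^5 du = 5u^6
  ∫ -10u^4 du = -2u^5
  ∫ -4u^3 du = -u^4
  ∫ 15u^2 du = 5u^3
  ∫ -4u du = -2u^2
  ∫ -2 du = -2u
F(u) = 5u^6 - 2u^5 - u^4 + 5u^3 - 2u^2 - 2u + C


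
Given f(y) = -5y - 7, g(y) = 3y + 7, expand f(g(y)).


Substitute g(y) into f:
f(g(y)) = -5*(3y + 7) + (-7)
Expand and combine: -15y - 42


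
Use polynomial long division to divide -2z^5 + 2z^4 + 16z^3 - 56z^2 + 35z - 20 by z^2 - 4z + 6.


(-2z^5 + 2z^4 + 16z^3 - 56z^2 + 35z - 20) / (z^2 - 4z + 6)
Step 1: -2z^3 * (z^2 - 4z + 6) = -2z^5 + 8z^4 - 12z^3; subtract.
Step 2: -6z^2 * (z^2 - 4z + 6) = -6z^4 + 24z^3 - 36z^2; subtract.
Step 3: 4z * (z^2 - 4z + 6) = 4z^3 - 16z^2 + 24z; subtract.
Step 4: -4 * (z^2 - 4z + 6) = -4z^2 + 16z - 24; subtract.
Quotient: -2z^3 - 6z^2 + 4z - 4, Remainder: -5z + 4


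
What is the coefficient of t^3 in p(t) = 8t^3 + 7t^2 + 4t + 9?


Read off the coefficient of t^3: 8


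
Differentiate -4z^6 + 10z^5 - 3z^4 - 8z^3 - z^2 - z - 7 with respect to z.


Apply the power rule term by term:
  d/dz(-4z^6) = -24z^5
  d/dz(10z^5) = 50z^4
  d/dz(-3z^4) = -12z^3
  d/dz(-8z^3) = -24z^2
  d/dz(-z^2) = -2z
  d/dz(-z) = -1
  d/dz(-7) = 0
p'(z) = -24z^5 + 50z^4 - 12z^3 - 24z^2 - 2z - 1


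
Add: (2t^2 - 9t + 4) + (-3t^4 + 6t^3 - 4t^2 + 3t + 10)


Align terms by degree and add:
  2t^2 - 9t + 4
  -3t^4 + 6t^3 - 4t^2 + 3t + 10
= -3t^4 + 6t^3 - 2t^2 - 6t + 14


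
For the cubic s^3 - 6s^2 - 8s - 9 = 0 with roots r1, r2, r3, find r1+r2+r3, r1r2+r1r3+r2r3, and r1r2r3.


Monic cubic s^3+bs^2+cs+d=0: sum=-b, pairwise sum=c, product=-d.
b=-6, c=-8, d=-9
r1+r2+r3 = 6
r1r2+r1r3+r2r3 = -8
r1r2r3 = 9


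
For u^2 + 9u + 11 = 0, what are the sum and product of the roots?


For au^2+bu+c=0: sum = -b/a, product = c/a.
a=1, b=9, c=11
Sum = -(9)/1 = -9
Product = (11)/1 = 11


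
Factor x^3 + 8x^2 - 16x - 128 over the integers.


Try integer roots (divisors of -128). x=4: p(4)=0.
Divide out (x - 4): quotient is x^2 + 12x + 32.
Factor the quadratic: (x + 8)(x + 4)
Result: (x - 4)(x + 8)(x + 4)


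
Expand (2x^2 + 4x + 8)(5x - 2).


Distribute each term of the first polynomial:
  (2x^2)(5x - 2) = 10x^3 - 4x^2
  (4x)(5x - 2) = 20x^2 - 8x
  (8)(5x - 2) = 40x - 16
Sum: 10x^3 + 16x^2 + 32x - 16


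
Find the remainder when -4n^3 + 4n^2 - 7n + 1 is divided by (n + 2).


By the Remainder Theorem, the remainder equals p(-2):
  -4*(-2)^3 = 32
  4*(-2)^2 = 16
  -7*(-2)^1 = 14
  constant: 1
Sum: 32 + 16 + 14 + 1 = 63


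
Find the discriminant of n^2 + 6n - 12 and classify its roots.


D = b^2 - 4ac = (6)^2 - 4(1)(-12) = 36 + 48 = 84
Since D > 0: two distinct irrational roots


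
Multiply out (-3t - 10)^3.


Expand (-3t - 10)^3 by repeated multiplication:
  (-3t - 10)^2 = 9t^2 + 60t + 100
= -27t^3 - 270t^2 - 900t - 1000


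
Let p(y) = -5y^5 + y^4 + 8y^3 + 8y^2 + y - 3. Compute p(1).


Using direct substitution:
  -5 * (1)^5 = -5
  1 * (1)^4 = 1
  8 * (1)^3 = 8
  8 * (1)^2 = 8
  1 * (1)^1 = 1
  constant: -3
Sum = -5 + 1 + 8 + 8 + 1 - 3 = 10


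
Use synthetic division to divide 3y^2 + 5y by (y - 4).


Synthetic division with c = 4. Coefficients: 3, 5, 0
Bring down 3.
  3 * 4 = 12; 12 + 5 = 17
  17 * 4 = 68; 68 + 0 = 68
Quotient: 3y + 17, Remainder: 68


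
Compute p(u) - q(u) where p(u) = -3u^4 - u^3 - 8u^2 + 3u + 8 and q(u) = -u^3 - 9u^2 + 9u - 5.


Distribute the minus sign:
  (-3u^4 - u^3 - 8u^2 + 3u + 8)
- (-u^3 - 9u^2 + 9u - 5)
Negate second polynomial: u^3 + 9u^2 - 9u + 5
Add: -3u^4 + u^2 - 6u + 13


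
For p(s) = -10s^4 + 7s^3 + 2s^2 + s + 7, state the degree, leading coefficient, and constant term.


Highest power of s is 4, with coefficient -10. Constant term is 7.
Degree = 4, leading coefficient = -10, constant term = 7


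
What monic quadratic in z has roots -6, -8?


p(z) = (z + 6)(z + 8)
Expand: z^2 + 14z + 48


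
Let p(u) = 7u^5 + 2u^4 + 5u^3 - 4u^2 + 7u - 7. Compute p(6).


Using direct substitution:
  7 * (6)^5 = 54432
  2 * (6)^4 = 2592
  5 * (6)^3 = 1080
  -4 * (6)^2 = -144
  7 * (6)^1 = 42
  constant: -7
Sum = 54432 + 2592 + 1080 - 144 + 42 - 7 = 57995


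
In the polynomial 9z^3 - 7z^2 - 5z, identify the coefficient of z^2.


Read off the coefficient of z^2: -7


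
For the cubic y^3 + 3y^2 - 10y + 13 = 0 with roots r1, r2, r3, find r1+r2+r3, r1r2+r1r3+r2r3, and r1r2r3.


Monic cubic y^3+by^2+cy+d=0: sum=-b, pairwise sum=c, product=-d.
b=3, c=-10, d=13
r1+r2+r3 = -3
r1r2+r1r3+r2r3 = -10
r1r2r3 = -13


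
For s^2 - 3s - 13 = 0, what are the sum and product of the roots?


For as^2+bs+c=0: sum = -b/a, product = c/a.
a=1, b=-3, c=-13
Sum = -(-3)/1 = 3
Product = (-13)/1 = -13


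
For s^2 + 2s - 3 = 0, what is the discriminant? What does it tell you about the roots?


D = b^2 - 4ac = (2)^2 - 4(1)(-3) = 4 + 12 = 16
Since D > 0: two distinct rational roots


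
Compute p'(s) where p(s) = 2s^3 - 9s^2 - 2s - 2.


Apply the power rule term by term:
  d/ds(2s^3) = 6s^2
  d/ds(-9s^2) = -18s
  d/ds(-2s) = -2
  d/ds(-2) = 0
p'(s) = 6s^2 - 18s - 2


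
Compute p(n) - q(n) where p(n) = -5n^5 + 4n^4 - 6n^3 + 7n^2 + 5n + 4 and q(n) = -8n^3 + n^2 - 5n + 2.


Distribute the minus sign:
  (-5n^5 + 4n^4 - 6n^3 + 7n^2 + 5n + 4)
- (-8n^3 + n^2 - 5n + 2)
Negate second polynomial: 8n^3 - n^2 + 5n - 2
Add: -5n^5 + 4n^4 + 2n^3 + 6n^2 + 10n + 2


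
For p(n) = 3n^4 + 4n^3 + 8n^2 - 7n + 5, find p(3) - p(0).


p(3) = 407
p(0) = 5
p(3) - p(0) = 407 - 5 = 402


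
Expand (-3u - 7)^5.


Expand (-3u - 7)^5 by repeated multiplication:
  (-3u - 7)^2 = 9u^2 + 42u + 49
  (-3u - 7)^3 = -27u^3 - 189u^2 - 441u - 343
  (-3u - 7)^4 = 81u^4 + 756u^3 + 2646u^2 + 4116u + 2401
= -243u^5 - 2835u^4 - 13230u^3 - 30870u^2 - 36015u - 16807


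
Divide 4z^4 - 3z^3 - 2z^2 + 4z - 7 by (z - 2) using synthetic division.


Synthetic division with c = 2. Coefficients: 4, -3, -2, 4, -7
Bring down 4.
  4 * 2 = 8; 8 - 3 = 5
  5 * 2 = 10; 10 - 2 = 8
  8 * 2 = 16; 16 + 4 = 20
  20 * 2 = 40; 40 - 7 = 33
Quotient: 4z^3 + 5z^2 + 8z + 20, Remainder: 33


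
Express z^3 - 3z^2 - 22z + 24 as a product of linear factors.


Try integer roots (divisors of 24). z=-4: p(-4)=0.
Divide out (z + 4): quotient is z^2 - 7z + 6.
Factor the quadratic: (z - 6)(z - 1)
Result: (z + 4)(z - 6)(z - 1)


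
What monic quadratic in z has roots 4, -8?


p(z) = (z - 4)(z + 8)
Expand: z^2 + 4z - 32


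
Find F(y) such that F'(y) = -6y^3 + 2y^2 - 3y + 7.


Reverse power rule on each term:
  ∫ -6y^3 dy = -(3/2)y^4
  ∫ 2y^2 dy = (2/3)y^3
  ∫ -3y dy = -(3/2)y^2
  ∫ 7 dy = 7y
F(y) = -(3/2)y^4 + (2/3)y^3 - (3/2)y^2 + 7y + C


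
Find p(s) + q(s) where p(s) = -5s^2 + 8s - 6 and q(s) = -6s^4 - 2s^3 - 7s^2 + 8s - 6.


Align terms by degree and add:
  -5s^2 + 8s - 6
  -6s^4 - 2s^3 - 7s^2 + 8s - 6
= -6s^4 - 2s^3 - 12s^2 + 16s - 12


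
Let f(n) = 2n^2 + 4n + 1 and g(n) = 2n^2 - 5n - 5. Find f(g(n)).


Substitute g(n) into f:
f(g(n)) = 2*(2n^2 - 5n - 5)^2 + 4*(2n^2 - 5n - 5) + 1
(2n^2 - 5n - 5)^2 = 4n^4 - 20n^3 + 5n^2 + 50n + 25
Expand and combine: 8n^4 - 40n^3 + 18n^2 + 80n + 31


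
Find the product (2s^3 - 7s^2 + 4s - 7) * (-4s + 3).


Distribute each term of the first polynomial:
  (2s^3)(-4s + 3) = -8s^4 + 6s^3
  (-7s^2)(-4s + 3) = 28s^3 - 21s^2
  (4s)(-4s + 3) = -16s^2 + 12s
  (-7)(-4s + 3) = 28s - 21
Sum: -8s^4 + 34s^3 - 37s^2 + 40s - 21


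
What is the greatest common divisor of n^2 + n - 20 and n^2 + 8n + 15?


Factor each:
  n^2 + n - 20 = (n + 5)(n - 4)
  n^2 + 8n + 15 = (n + 5)(n + 3)
Common monic factor: n + 5


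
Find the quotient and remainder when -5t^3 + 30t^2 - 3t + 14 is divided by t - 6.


(-5t^3 + 30t^2 - 3t + 14) / (t - 6)
Step 1: -5t^2 * (t - 6) = -5t^3 + 30t^2; subtract.
Step 2: 0 * (t - 6) = 0; subtract.
Step 3: -3 * (t - 6) = -3t + 18; subtract.
Quotient: -5t^2 - 3, Remainder: -4


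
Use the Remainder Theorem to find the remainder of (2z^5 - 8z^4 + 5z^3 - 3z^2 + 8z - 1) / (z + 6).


By the Remainder Theorem, the remainder equals p(-6):
  2*(-6)^5 = -15552
  -8*(-6)^4 = -10368
  5*(-6)^3 = -1080
  -3*(-6)^2 = -108
  8*(-6)^1 = -48
  constant: -1
Sum: -15552 - 10368 - 1080 - 108 - 48 - 1 = -27157


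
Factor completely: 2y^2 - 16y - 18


Roots satisfy r1 + r2 = -b/a = 8 and r1*r2 = c/a = -9.
So r1 = 9, r2 = -1.
2y^2 - 16y - 18 = 2(y - r1)(y - r2) = 2(y - 9)(y + 1)


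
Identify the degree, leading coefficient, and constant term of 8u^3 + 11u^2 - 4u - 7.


Highest power of u is 3, with coefficient 8. Constant term is -7.
Degree = 3, leading coefficient = 8, constant term = -7


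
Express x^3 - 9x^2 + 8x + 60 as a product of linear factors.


Try integer roots (divisors of 60). x=6: p(6)=0.
Divide out (x - 6): quotient is x^2 - 3x - 10.
Factor the quadratic: (x - 5)(x + 2)
Result: (x - 6)(x - 5)(x + 2)


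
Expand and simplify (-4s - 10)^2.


Expand (-4s - 10)^2 by repeated multiplication:
= 16s^2 + 80s + 100


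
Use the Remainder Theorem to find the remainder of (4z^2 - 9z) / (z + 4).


By the Remainder Theorem, the remainder equals p(-4):
  4*(-4)^2 = 64
  -9*(-4)^1 = 36
  constant: 0
Sum: 64 + 36 + 0 = 100


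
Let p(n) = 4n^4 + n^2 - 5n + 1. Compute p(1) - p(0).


p(1) = 1
p(0) = 1
p(1) - p(0) = 1 - 1 = 0


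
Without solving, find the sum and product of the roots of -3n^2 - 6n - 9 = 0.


For an^2+bn+c=0: sum = -b/a, product = c/a.
a=-3, b=-6, c=-9
Sum = -(-6)/-3 = -2
Product = (-9)/-3 = 3


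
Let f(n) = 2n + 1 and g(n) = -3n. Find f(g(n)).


Substitute g(n) into f:
f(g(n)) = 2*(-3n) + 1
Expand and combine: -6n + 1


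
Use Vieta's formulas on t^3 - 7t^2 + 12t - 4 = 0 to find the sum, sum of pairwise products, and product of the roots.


Monic cubic t^3+bt^2+ct+d=0: sum=-b, pairwise sum=c, product=-d.
b=-7, c=12, d=-4
r1+r2+r3 = 7
r1r2+r1r3+r2r3 = 12
r1r2r3 = 4


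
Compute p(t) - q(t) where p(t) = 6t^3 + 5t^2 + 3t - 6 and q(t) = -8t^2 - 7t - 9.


Distribute the minus sign:
  (6t^3 + 5t^2 + 3t - 6)
- (-8t^2 - 7t - 9)
Negate second polynomial: 8t^2 + 7t + 9
Add: 6t^3 + 13t^2 + 10t + 3


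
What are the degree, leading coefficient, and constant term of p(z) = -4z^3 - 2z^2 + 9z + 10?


Highest power of z is 3, with coefficient -4. Constant term is 10.
Degree = 3, leading coefficient = -4, constant term = 10


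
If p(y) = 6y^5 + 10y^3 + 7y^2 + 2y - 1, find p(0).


Using direct substitution:
  6 * (0)^5 = 0
  0 * (0)^4 = 0
  10 * (0)^3 = 0
  7 * (0)^2 = 0
  2 * (0)^1 = 0
  constant: -1
Sum = 0 + 0 + 0 + 0 + 0 - 1 = -1


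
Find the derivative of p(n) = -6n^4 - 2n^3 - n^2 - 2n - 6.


Apply the power rule term by term:
  d/dn(-6n^4) = -24n^3
  d/dn(-2n^3) = -6n^2
  d/dn(-n^2) = -2n
  d/dn(-2n) = -2
  d/dn(-6) = 0
p'(n) = -24n^3 - 6n^2 - 2n - 2


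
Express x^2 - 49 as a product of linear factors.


Roots satisfy r1 + r2 = -b/a = 0 and r1*r2 = c/a = -49.
So r1 = -7, r2 = 7.
x^2 - 49 = (x - r1)(x - r2) = (x + 7)(x - 7)


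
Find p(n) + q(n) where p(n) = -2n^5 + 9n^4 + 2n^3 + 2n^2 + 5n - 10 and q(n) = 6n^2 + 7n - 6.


Align terms by degree and add:
  -2n^5 + 9n^4 + 2n^3 + 2n^2 + 5n - 10
+ 6n^2 + 7n - 6
= -2n^5 + 9n^4 + 2n^3 + 8n^2 + 12n - 16


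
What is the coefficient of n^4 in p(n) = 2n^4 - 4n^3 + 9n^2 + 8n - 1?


Read off the coefficient of n^4: 2


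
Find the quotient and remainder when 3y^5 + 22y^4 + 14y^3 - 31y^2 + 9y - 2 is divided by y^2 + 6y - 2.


(3y^5 + 22y^4 + 14y^3 - 31y^2 + 9y - 2) / (y^2 + 6y - 2)
Step 1: 3y^3 * (y^2 + 6y - 2) = 3y^5 + 18y^4 - 6y^3; subtract.
Step 2: 4y^2 * (y^2 + 6y - 2) = 4y^4 + 24y^3 - 8y^2; subtract.
Step 3: -4y * (y^2 + 6y - 2) = -4y^3 - 24y^2 + 8y; subtract.
Step 4: 1 * (y^2 + 6y - 2) = y^2 + 6y - 2; subtract.
Quotient: 3y^3 + 4y^2 - 4y + 1, Remainder: -5y


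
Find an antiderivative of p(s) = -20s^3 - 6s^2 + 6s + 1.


Reverse power rule on each term:
  ∫ -20s^3 ds = -5s^4
  ∫ -6s^2 ds = -2s^3
  ∫ 6s ds = 3s^2
  ∫ 1 ds = s
F(s) = -5s^4 - 2s^3 + 3s^2 + s + C


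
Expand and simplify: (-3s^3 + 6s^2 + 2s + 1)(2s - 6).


Distribute each term of the first polynomial:
  (-3s^3)(2s - 6) = -6s^4 + 18s^3
  (6s^2)(2s - 6) = 12s^3 - 36s^2
  (2s)(2s - 6) = 4s^2 - 12s
  (1)(2s - 6) = 2s - 6
Sum: -6s^4 + 30s^3 - 32s^2 - 10s - 6


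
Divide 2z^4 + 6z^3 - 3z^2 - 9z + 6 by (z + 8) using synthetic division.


Synthetic division with c = -8. Coefficients: 2, 6, -3, -9, 6
Bring down 2.
  2 * -8 = -16; -16 + 6 = -10
  -10 * -8 = 80; 80 - 3 = 77
  77 * -8 = -616; -616 - 9 = -625
  -625 * -8 = 5000; 5000 + 6 = 5006
Quotient: 2z^3 - 10z^2 + 77z - 625, Remainder: 5006


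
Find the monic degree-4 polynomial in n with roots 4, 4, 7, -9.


p(n) = (n - 4)(n - 4)(n - 7)(n + 9)
Expand: n^4 - 6n^3 - 63n^2 + 536n - 1008


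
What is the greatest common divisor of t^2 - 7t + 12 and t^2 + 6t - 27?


Factor each:
  t^2 - 7t + 12 = (t - 3)(t - 4)
  t^2 + 6t - 27 = (t - 3)(t + 9)
Common monic factor: t - 3


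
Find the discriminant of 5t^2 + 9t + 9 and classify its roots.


D = b^2 - 4ac = (9)^2 - 4(5)(9) = 81 - 180 = -99
Since D < 0: two complex conjugate roots (no real roots)


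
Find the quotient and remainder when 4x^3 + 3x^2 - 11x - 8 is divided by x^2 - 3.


(4x^3 + 3x^2 - 11x - 8) / (x^2 - 3)
Step 1: 4x * (x^2 - 3) = 4x^3 - 12x; subtract.
Step 2: 3 * (x^2 - 3) = 3x^2 - 9; subtract.
Quotient: 4x + 3, Remainder: x + 1


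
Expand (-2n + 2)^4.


Expand (-2n + 2)^4 by repeated multiplication:
  (-2n + 2)^2 = 4n^2 - 8n + 4
  (-2n + 2)^3 = -8n^3 + 24n^2 - 24n + 8
= 16n^4 - 64n^3 + 96n^2 - 64n + 16


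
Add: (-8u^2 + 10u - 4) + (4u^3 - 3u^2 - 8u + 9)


Align terms by degree and add:
  -8u^2 + 10u - 4
+ 4u^3 - 3u^2 - 8u + 9
= 4u^3 - 11u^2 + 2u + 5


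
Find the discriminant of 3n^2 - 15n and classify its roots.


D = b^2 - 4ac = (-15)^2 - 4(3)(0) = 225 = 225
Since D > 0: two distinct rational roots


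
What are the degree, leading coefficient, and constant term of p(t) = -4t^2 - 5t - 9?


Highest power of t is 2, with coefficient -4. Constant term is -9.
Degree = 2, leading coefficient = -4, constant term = -9


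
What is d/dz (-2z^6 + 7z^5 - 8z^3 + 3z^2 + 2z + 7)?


Apply the power rule term by term:
  d/dz(-2z^6) = -12z^5
  d/dz(7z^5) = 35z^4
  d/dz(-8z^3) = -24z^2
  d/dz(3z^2) = 6z
  d/dz(2z) = 2
  d/dz(7) = 0
p'(z) = -12z^5 + 35z^4 - 24z^2 + 6z + 2


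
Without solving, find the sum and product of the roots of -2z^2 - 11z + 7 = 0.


For az^2+bz+c=0: sum = -b/a, product = c/a.
a=-2, b=-11, c=7
Sum = -(-11)/-2 = -11/2
Product = (7)/-2 = -7/2


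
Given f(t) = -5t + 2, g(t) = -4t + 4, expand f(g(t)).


Substitute g(t) into f:
f(g(t)) = -5*(-4t + 4) + 2
Expand and combine: 20t - 18


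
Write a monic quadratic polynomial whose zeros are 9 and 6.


p(u) = (u - 9)(u - 6)
Expand: u^2 - 15u + 54


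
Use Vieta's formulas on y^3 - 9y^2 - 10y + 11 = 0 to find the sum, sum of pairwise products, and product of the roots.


Monic cubic y^3+by^2+cy+d=0: sum=-b, pairwise sum=c, product=-d.
b=-9, c=-10, d=11
r1+r2+r3 = 9
r1r2+r1r3+r2r3 = -10
r1r2r3 = -11


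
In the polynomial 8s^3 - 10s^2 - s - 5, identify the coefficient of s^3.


Read off the coefficient of s^3: 8


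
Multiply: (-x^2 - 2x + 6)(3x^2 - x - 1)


Distribute each term of the first polynomial:
  (-x^2)(3x^2 - x - 1) = -3x^4 + x^3 + x^2
  (-2x)(3x^2 - x - 1) = -6x^3 + 2x^2 + 2x
  (6)(3x^2 - x - 1) = 18x^2 - 6x - 6
Sum: -3x^4 - 5x^3 + 21x^2 - 4x - 6


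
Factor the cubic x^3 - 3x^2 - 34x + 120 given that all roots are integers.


Try integer roots (divisors of 120). x=-6: p(-6)=0.
Divide out (x + 6): quotient is x^2 - 9x + 20.
Factor the quadratic: (x - 4)(x - 5)
Result: (x + 6)(x - 4)(x - 5)


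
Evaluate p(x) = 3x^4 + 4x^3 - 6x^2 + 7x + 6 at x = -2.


Using direct substitution:
  3 * (-2)^4 = 48
  4 * (-2)^3 = -32
  -6 * (-2)^2 = -24
  7 * (-2)^1 = -14
  constant: 6
Sum = 48 - 32 - 24 - 14 + 6 = -16


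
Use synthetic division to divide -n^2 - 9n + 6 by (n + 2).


Synthetic division with c = -2. Coefficients: -1, -9, 6
Bring down -1.
  -1 * -2 = 2; 2 - 9 = -7
  -7 * -2 = 14; 14 + 6 = 20
Quotient: -n - 7, Remainder: 20


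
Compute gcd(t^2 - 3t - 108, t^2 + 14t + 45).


Factor each:
  t^2 - 3t - 108 = (t + 9)(t - 12)
  t^2 + 14t + 45 = (t + 9)(t + 5)
Common monic factor: t + 9


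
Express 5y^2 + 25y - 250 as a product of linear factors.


Roots satisfy r1 + r2 = -b/a = -5 and r1*r2 = c/a = -50.
So r1 = 5, r2 = -10.
5y^2 + 25y - 250 = 5(y - r1)(y - r2) = 5(y - 5)(y + 10)


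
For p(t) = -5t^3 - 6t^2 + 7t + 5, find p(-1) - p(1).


p(-1) = -3
p(1) = 1
p(-1) - p(1) = -3 - 1 = -4


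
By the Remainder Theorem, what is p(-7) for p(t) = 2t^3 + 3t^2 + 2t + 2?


By the Remainder Theorem, the remainder equals p(-7):
  2*(-7)^3 = -686
  3*(-7)^2 = 147
  2*(-7)^1 = -14
  constant: 2
Sum: -686 + 147 - 14 + 2 = -551


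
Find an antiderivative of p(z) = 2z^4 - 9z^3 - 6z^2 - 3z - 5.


Reverse power rule on each term:
  ∫ 2z^4 dz = (2/5)z^5
  ∫ -9z^3 dz = -(9/4)z^4
  ∫ -6z^2 dz = -2z^3
  ∫ -3z dz = -(3/2)z^2
  ∫ -5 dz = -5z
F(z) = (2/5)z^5 - (9/4)z^4 - 2z^3 - (3/2)z^2 - 5z + C


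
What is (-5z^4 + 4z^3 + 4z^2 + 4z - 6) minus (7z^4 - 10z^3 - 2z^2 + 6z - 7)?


Distribute the minus sign:
  (-5z^4 + 4z^3 + 4z^2 + 4z - 6)
- (7z^4 - 10z^3 - 2z^2 + 6z - 7)
Negate second polynomial: -7z^4 + 10z^3 + 2z^2 - 6z + 7
Add: -12z^4 + 14z^3 + 6z^2 - 2z + 1


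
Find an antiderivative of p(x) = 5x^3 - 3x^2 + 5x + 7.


Reverse power rule on each term:
  ∫ 5x^3 dx = (5/4)x^4
  ∫ -3x^2 dx = -x^3
  ∫ 5x dx = (5/2)x^2
  ∫ 7 dx = 7x
F(x) = (5/4)x^4 - x^3 + (5/2)x^2 + 7x + C


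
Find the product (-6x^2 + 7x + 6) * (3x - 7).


Distribute each term of the first polynomial:
  (-6x^2)(3x - 7) = -18x^3 + 42x^2
  (7x)(3x - 7) = 21x^2 - 49x
  (6)(3x - 7) = 18x - 42
Sum: -18x^3 + 63x^2 - 31x - 42


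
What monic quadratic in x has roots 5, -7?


p(x) = (x - 5)(x + 7)
Expand: x^2 + 2x - 35


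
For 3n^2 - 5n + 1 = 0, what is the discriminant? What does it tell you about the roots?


D = b^2 - 4ac = (-5)^2 - 4(3)(1) = 25 - 12 = 13
Since D > 0: two distinct irrational roots


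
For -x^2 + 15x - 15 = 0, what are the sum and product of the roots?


For ax^2+bx+c=0: sum = -b/a, product = c/a.
a=-1, b=15, c=-15
Sum = -(15)/-1 = 15
Product = (-15)/-1 = 15


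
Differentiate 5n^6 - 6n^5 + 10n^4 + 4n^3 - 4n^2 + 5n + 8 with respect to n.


Apply the power rule term by term:
  d/dn(5n^6) = 30n^5
  d/dn(-6n^5) = -30n^4
  d/dn(10n^4) = 40n^3
  d/dn(4n^3) = 12n^2
  d/dn(-4n^2) = -8n
  d/dn(5n) = 5
  d/dn(8) = 0
p'(n) = 30n^5 - 30n^4 + 40n^3 + 12n^2 - 8n + 5


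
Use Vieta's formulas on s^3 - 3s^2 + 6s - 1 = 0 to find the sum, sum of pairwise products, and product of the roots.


Monic cubic s^3+bs^2+cs+d=0: sum=-b, pairwise sum=c, product=-d.
b=-3, c=6, d=-1
r1+r2+r3 = 3
r1r2+r1r3+r2r3 = 6
r1r2r3 = 1


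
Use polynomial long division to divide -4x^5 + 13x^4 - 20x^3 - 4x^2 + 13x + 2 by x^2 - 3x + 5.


(-4x^5 + 13x^4 - 20x^3 - 4x^2 + 13x + 2) / (x^2 - 3x + 5)
Step 1: -4x^3 * (x^2 - 3x + 5) = -4x^5 + 12x^4 - 20x^3; subtract.
Step 2: x^2 * (x^2 - 3x + 5) = x^4 - 3x^3 + 5x^2; subtract.
Step 3: 3x * (x^2 - 3x + 5) = 3x^3 - 9x^2 + 15x; subtract.
Step 4: 0 * (x^2 - 3x + 5) = 0; subtract.
Quotient: -4x^3 + x^2 + 3x, Remainder: -2x + 2


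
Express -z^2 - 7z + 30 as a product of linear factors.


Roots satisfy r1 + r2 = -b/a = -7 and r1*r2 = c/a = -30.
So r1 = 3, r2 = -10.
-z^2 - 7z + 30 = -(z - r1)(z - r2) = -(z - 3)(z + 10)


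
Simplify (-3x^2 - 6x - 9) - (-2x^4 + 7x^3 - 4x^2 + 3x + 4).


Distribute the minus sign:
  (-3x^2 - 6x - 9)
- (-2x^4 + 7x^3 - 4x^2 + 3x + 4)
Negate second polynomial: 2x^4 - 7x^3 + 4x^2 - 3x - 4
Add: 2x^4 - 7x^3 + x^2 - 9x - 13


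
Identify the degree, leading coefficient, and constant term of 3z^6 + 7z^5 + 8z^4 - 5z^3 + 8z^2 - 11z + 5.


Highest power of z is 6, with coefficient 3. Constant term is 5.
Degree = 6, leading coefficient = 3, constant term = 5


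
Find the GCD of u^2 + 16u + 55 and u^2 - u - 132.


Factor each:
  u^2 + 16u + 55 = (u + 11)(u + 5)
  u^2 - u - 132 = (u + 11)(u - 12)
Common monic factor: u + 11


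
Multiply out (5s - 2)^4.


Expand (5s - 2)^4 by repeated multiplication:
  (5s - 2)^2 = 25s^2 - 20s + 4
  (5s - 2)^3 = 125s^3 - 150s^2 + 60s - 8
= 625s^4 - 1000s^3 + 600s^2 - 160s + 16


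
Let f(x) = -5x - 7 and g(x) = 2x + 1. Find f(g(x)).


Substitute g(x) into f:
f(g(x)) = -5*(2x + 1) + (-7)
Expand and combine: -10x - 12


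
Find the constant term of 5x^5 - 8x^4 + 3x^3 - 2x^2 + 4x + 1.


Read off the constant term: 1


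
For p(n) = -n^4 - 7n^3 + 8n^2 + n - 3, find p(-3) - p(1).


p(-3) = 174
p(1) = -2
p(-3) - p(1) = 174 + 2 = 176


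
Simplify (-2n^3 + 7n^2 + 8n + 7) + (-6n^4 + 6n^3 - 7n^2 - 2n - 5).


Align terms by degree and add:
  -2n^3 + 7n^2 + 8n + 7
  -6n^4 + 6n^3 - 7n^2 - 2n - 5
= -6n^4 + 4n^3 + 6n + 2


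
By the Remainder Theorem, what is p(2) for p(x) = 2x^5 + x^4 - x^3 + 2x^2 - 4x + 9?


By the Remainder Theorem, the remainder equals p(2):
  2*(2)^5 = 64
  1*(2)^4 = 16
  -1*(2)^3 = -8
  2*(2)^2 = 8
  -4*(2)^1 = -8
  constant: 9
Sum: 64 + 16 - 8 + 8 - 8 + 9 = 81


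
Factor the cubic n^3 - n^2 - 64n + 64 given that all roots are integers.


Try integer roots (divisors of 64). n=8: p(8)=0.
Divide out (n - 8): quotient is n^2 + 7n - 8.
Factor the quadratic: (n + 8)(n - 1)
Result: (n - 8)(n + 8)(n - 1)


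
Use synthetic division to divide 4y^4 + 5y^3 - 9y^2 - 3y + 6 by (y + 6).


Synthetic division with c = -6. Coefficients: 4, 5, -9, -3, 6
Bring down 4.
  4 * -6 = -24; -24 + 5 = -19
  -19 * -6 = 114; 114 - 9 = 105
  105 * -6 = -630; -630 - 3 = -633
  -633 * -6 = 3798; 3798 + 6 = 3804
Quotient: 4y^3 - 19y^2 + 105y - 633, Remainder: 3804
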